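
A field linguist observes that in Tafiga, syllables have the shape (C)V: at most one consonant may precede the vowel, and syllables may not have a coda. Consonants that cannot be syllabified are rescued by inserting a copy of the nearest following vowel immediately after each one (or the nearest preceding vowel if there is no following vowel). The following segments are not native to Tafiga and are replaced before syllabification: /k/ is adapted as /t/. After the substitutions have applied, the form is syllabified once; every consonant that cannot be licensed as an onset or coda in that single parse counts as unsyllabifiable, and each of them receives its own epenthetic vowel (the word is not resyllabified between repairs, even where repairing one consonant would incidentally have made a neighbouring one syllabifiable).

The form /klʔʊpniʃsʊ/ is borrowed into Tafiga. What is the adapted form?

Substitution: /k/ → /t/, giving /tlʔʊpniʃsʊ/.
Under (C)V, the unsyllabifiable consonants are /t/, /l/, /p/, /ʃ/ (no codas are permitted; onsets are limited to one consonant).
Each unlicensed consonant becomes the onset of a new syllable: /t/ → /tʊ/, /l/ → /lʊ/, /p/ → /pi/, /ʃ/ → /ʃʊ/.

tʊlʊʔʊpiniʃʊsʊ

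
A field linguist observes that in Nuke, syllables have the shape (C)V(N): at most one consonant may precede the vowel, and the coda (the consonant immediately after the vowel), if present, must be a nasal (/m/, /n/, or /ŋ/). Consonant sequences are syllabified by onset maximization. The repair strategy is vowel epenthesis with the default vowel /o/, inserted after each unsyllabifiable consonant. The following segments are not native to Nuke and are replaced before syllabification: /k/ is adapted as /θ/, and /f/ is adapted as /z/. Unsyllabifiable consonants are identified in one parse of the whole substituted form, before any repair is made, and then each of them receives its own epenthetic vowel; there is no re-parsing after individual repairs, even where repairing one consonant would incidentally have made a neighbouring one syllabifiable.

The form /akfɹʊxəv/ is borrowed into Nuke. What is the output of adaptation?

Substitution: /k/ → /θ/, /f/ → /z/, giving /aθzɹʊxəv/.
Under (C)V(N), the unsyllabifiable consonants are /θ/, /z/, /v/ (only a nasal (/m/, /n/, or /ŋ/) is licensed in coda position; onsets are limited to one consonant).
Inserting the epenthetic vowel yields /θ/ → /θo/, /z/ → /zo/, /v/ → /vo/.

aθozoɹʊxəvo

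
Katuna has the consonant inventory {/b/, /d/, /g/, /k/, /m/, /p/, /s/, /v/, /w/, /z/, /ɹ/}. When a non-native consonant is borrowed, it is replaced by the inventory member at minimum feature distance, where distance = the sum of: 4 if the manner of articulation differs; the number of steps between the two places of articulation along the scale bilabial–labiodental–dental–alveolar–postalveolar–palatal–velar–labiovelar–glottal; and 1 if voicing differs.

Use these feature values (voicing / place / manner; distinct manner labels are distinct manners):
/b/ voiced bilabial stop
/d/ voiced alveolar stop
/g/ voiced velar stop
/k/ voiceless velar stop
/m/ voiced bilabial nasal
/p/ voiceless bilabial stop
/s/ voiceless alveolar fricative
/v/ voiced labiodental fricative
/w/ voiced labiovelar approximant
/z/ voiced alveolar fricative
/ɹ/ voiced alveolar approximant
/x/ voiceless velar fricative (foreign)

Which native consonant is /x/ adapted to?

/s/ is closest: same manner (fricative), place distance 3 (velar→alveolar), same voicing; total 3. Next closest is /k/ at distance 4.

s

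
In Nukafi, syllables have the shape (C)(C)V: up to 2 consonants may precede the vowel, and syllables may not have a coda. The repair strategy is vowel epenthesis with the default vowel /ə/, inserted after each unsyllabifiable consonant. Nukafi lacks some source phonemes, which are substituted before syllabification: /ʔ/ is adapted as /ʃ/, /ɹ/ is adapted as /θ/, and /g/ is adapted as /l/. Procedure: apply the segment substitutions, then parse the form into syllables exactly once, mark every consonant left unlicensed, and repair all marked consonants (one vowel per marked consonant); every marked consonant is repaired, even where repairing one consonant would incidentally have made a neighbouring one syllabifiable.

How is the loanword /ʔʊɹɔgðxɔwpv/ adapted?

ʃʊθɔləðxɔwəpəvə

Substitution: /ʔ/ → /ʃ/, /ɹ/ → /θ/, /g/ → /l/, giving /ʃʊθɔlðxɔwpv/.
Syllabifying with onset maximization leaves /l/, /w/, /p/, /v/ stranded (no codas are permitted; onsets may contain at most 2 consonants).
Inserting the epenthetic vowel yields /l/ → /lə/, /w/ → /wə/, /p/ → /pə/, /v/ → /və/.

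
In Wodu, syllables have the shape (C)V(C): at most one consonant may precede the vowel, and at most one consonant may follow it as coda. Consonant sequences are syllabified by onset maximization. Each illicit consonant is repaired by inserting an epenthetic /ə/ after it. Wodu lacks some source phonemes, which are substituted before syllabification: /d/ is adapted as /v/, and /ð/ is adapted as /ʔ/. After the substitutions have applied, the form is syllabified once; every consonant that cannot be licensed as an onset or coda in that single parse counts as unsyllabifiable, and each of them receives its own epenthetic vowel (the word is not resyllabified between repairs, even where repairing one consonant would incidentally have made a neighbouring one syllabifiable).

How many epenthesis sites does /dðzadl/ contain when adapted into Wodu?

3

After substitution the input is /vʔzavl/.
The unsyllabifiable consonants are /v/, /ʔ/, /l/; each receives one epenthetic vowel.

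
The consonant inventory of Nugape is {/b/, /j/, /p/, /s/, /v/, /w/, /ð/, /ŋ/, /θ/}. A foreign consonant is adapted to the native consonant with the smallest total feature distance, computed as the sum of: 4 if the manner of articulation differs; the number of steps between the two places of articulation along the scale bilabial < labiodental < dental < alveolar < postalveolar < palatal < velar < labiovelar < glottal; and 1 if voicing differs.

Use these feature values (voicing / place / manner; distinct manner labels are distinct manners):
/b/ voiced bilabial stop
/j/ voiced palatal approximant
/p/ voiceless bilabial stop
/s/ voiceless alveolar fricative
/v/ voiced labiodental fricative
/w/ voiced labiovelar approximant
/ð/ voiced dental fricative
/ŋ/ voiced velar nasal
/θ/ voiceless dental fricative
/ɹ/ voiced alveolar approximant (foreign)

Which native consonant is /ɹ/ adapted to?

j

/j/ is closest: same manner (approximant), place distance 2 (alveolar→palatal), same voicing; total 2. Next closest is /w/ at distance 4.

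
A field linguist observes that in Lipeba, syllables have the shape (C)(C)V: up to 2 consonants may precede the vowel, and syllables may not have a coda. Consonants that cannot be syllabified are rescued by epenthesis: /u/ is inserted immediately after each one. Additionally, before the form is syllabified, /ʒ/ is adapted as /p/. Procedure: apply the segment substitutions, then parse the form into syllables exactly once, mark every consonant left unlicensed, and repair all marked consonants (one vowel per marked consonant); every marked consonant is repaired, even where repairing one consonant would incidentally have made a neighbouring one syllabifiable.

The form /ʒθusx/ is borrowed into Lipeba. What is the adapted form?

Substitution: /ʒ/ → /p/, giving /pθusx/.
Under (C)(C)V, the unsyllabifiable consonants are /s/, /x/ (no codas are permitted; onsets may contain at most 2 consonants).
Each unlicensed consonant becomes the onset of a new syllable: /s/ → /su/, /x/ → /xu/.

pθusuxu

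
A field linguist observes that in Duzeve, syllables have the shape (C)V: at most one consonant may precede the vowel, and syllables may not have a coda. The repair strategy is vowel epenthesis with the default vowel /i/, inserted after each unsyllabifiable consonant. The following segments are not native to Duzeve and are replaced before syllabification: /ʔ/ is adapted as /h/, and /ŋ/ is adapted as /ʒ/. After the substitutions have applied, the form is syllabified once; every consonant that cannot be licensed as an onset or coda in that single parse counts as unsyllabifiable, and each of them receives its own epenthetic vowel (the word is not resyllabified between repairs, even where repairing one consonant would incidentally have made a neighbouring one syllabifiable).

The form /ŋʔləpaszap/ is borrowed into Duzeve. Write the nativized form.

Substitution: /ŋ/ → /ʒ/, /ʔ/ → /h/, giving /ʒhləpaszap/.
The consonants /ʒ/, /h/, /s/, /p/ cannot be parsed into a legal (C)V syllable (no codas are permitted; onsets are limited to one consonant).
Each unlicensed consonant becomes the onset of a new syllable: /ʒ/ → /ʒi/, /h/ → /hi/, /s/ → /si/, /p/ → /pi/.

ʒihiləpasizapi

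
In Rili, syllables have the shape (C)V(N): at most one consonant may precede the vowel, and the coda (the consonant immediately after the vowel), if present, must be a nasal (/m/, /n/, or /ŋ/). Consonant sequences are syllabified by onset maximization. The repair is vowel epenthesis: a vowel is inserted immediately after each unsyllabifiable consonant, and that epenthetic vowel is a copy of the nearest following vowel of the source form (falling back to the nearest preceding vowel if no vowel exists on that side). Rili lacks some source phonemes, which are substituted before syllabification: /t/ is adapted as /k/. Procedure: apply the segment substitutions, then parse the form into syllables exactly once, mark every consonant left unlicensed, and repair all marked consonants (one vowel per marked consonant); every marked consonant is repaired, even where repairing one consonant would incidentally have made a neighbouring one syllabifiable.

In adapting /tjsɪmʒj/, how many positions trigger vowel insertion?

4

After substitution the input is /kjsɪmʒj/.
The unsyllabifiable consonants are /k/, /j/, /ʒ/, /j/; each receives one epenthetic vowel.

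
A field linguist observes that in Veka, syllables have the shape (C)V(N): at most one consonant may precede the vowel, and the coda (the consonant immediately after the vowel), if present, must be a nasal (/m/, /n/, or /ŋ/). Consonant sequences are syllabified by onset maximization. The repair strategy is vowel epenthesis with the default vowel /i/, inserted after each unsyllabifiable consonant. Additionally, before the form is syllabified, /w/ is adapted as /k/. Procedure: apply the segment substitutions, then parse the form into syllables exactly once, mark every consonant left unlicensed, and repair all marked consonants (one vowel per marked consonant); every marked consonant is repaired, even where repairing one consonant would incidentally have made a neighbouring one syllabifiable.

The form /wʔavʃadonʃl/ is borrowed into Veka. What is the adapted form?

kiʔaviʃadonʃili

Substitution: /w/ → /k/, giving /kʔavʃadonʃl/.
The consonants /k/, /v/, /ʃ/, /l/ cannot be parsed into a legal (C)V(N) syllable (only a nasal (/m/, /n/, or /ŋ/) is licensed in coda position; onsets are limited to one consonant).
Epenthesis after each stranded consonant: /k/ → /ki/, /v/ → /vi/, /ʃ/ → /ʃi/, /l/ → /li/.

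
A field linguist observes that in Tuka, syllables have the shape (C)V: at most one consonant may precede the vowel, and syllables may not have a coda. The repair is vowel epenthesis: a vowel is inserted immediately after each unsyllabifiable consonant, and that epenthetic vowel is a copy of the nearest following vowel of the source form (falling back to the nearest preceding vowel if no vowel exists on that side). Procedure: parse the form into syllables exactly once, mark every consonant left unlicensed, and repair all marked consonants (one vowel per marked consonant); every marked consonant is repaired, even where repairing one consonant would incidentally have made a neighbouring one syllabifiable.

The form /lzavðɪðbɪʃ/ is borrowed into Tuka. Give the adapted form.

lazavɪðɪðɪbɪʃɪ

Syllabifying with onset maximization leaves /l/, /v/, /ð/, /ʃ/ stranded (no codas are permitted; onsets are limited to one consonant).
Each unlicensed consonant becomes the onset of a new syllable: /l/ → /la/, /v/ → /vɪ/, /ð/ → /ðɪ/, /ʃ/ → /ʃɪ/.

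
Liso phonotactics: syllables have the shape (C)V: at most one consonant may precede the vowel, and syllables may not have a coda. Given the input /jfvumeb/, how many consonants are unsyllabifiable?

3

Syllabifying with onset maximization leaves /j/, /f/, /b/ stranded (no codas are permitted; onsets are limited to one consonant).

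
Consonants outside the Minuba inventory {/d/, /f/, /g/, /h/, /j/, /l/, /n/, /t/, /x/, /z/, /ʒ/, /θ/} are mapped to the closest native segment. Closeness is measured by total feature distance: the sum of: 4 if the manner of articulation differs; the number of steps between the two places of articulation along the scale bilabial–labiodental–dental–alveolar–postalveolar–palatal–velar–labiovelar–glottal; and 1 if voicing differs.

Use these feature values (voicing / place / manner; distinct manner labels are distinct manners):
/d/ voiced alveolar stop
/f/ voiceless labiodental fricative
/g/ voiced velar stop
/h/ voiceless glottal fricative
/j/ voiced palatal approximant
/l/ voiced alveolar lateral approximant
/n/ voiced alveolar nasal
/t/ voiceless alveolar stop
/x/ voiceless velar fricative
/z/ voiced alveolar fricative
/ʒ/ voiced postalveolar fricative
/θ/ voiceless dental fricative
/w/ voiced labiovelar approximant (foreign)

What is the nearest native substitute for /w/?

/j/ is closest: same manner (approximant), place distance 2 (labiovelar→palatal), same voicing; total 2. Next closest is /g/ at distance 5.

j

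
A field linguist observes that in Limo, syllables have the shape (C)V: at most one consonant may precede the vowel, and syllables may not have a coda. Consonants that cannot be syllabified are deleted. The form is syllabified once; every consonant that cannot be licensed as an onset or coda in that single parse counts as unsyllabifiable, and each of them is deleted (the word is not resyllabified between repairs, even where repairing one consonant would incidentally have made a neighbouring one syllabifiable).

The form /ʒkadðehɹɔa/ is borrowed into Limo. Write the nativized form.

Under (C)V, the unsyllabifiable consonants are /ʒ/, /d/, /h/ (no codas are permitted; onsets are limited to one consonant).
Deleting the stranded consonants removes /ʒ/, /d/, /h/.

kaðeɹɔa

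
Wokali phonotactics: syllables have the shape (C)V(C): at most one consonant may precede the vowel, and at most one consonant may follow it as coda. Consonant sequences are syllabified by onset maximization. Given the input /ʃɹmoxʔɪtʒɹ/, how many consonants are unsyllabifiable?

Syllabifying with onset maximization leaves /ʃ/, /ɹ/, /ʒ/, /ɹ/ stranded (at most one coda consonant is licensed; onsets are limited to one consonant).

4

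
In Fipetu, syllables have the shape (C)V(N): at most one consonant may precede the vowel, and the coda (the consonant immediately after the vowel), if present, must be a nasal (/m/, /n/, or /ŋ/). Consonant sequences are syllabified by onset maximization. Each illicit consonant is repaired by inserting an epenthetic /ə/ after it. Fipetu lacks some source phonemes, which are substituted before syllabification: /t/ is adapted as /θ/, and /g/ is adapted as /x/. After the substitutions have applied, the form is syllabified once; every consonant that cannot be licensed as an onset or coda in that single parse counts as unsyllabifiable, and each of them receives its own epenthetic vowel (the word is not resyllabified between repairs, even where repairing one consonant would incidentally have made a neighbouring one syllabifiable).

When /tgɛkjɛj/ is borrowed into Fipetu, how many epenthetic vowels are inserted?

After substitution the input is /θxɛkjɛj/.
The unsyllabifiable consonants are /θ/, /k/, /j/; each receives one epenthetic vowel.

3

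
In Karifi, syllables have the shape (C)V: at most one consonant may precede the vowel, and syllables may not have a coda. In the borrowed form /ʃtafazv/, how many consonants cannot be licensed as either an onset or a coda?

3

Under (C)V, the unsyllabifiable consonants are /ʃ/, /z/, /v/ (no codas are permitted; onsets are limited to one consonant).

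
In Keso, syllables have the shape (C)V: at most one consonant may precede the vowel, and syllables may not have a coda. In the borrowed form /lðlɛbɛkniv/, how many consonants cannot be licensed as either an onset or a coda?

4

The consonants /l/, /ð/, /k/, /v/ cannot be parsed into a legal (C)V syllable (no codas are permitted; onsets are limited to one consonant).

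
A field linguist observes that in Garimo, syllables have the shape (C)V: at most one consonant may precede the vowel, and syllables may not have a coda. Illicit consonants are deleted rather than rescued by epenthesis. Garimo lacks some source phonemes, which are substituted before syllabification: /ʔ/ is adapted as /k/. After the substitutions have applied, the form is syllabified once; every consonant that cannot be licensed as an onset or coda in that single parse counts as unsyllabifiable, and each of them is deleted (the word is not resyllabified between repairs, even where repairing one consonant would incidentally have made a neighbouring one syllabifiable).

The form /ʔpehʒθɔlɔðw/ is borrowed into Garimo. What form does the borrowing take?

peθɔlɔ

Substitution: /ʔ/ → /k/, giving /kpehʒθɔlɔðw/.
The consonants /k/, /h/, /ʒ/, /ð/, /w/ cannot be parsed into a legal (C)V syllable (no codas are permitted; onsets are limited to one consonant).
Deletion applies to /k/, /h/, /ʒ/, /ð/, /w/.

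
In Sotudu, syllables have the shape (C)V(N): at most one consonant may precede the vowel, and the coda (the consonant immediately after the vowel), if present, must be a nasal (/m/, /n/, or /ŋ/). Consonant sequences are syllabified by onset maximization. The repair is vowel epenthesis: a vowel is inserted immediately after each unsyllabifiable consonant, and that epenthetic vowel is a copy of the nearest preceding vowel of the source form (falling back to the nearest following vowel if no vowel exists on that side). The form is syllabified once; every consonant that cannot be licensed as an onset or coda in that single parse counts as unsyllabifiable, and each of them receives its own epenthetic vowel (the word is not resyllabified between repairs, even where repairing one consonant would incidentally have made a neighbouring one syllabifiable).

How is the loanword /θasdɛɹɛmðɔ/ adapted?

Syllabifying with onset maximization leaves /s/ stranded (only a nasal (/m/, /n/, or /ŋ/) is licensed in coda position; onsets are limited to one consonant).
Inserting the epenthetic vowel yields /s/ → /sa/.

θasadɛɹɛmðɔ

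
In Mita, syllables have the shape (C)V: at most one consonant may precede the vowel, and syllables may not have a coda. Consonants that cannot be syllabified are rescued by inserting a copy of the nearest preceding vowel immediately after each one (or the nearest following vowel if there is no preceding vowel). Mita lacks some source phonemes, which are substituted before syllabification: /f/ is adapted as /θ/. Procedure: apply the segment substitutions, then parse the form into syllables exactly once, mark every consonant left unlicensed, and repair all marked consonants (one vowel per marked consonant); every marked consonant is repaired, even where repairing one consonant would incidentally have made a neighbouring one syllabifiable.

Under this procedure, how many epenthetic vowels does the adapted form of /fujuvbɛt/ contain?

After substitution the input is /θujuvbɛt/.
The unsyllabifiable consonants are /v/, /t/; each receives one epenthetic vowel.

2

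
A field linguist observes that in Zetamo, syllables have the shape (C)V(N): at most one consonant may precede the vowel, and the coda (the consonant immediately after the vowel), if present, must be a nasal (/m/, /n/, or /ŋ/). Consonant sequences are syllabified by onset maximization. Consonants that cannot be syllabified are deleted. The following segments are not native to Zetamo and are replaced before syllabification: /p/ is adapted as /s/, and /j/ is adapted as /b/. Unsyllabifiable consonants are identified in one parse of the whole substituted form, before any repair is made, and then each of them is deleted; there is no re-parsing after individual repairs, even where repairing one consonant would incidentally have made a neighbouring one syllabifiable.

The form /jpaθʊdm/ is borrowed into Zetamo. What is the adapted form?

saθʊ

Substitution: /j/ → /b/, /p/ → /s/, giving /bsaθʊdm/.
The consonants /b/, /d/, /m/ cannot be parsed into a legal (C)V(N) syllable (only a nasal (/m/, /n/, or /ŋ/) is licensed in coda position; onsets are limited to one consonant).
Deleting the stranded consonants removes /b/, /d/, /m/.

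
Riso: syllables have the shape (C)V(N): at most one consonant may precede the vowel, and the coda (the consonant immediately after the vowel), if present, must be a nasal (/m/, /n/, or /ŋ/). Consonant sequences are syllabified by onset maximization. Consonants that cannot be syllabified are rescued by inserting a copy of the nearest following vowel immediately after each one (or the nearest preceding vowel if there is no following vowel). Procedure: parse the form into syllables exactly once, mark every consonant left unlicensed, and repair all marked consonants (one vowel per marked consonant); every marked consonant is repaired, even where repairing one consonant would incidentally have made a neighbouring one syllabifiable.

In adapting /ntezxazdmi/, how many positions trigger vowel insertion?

4

The unsyllabifiable consonants are /n/, /z/, /z/, /d/; each receives one epenthetic vowel.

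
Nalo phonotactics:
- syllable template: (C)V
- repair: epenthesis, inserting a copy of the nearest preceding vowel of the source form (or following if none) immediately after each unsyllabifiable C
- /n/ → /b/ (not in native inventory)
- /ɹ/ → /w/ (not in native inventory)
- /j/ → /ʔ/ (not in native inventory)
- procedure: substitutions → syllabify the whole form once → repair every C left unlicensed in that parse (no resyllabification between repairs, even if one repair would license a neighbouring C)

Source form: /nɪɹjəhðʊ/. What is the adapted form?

bɪwɪʔəhəðʊ

Substitution: /n/ → /b/, /ɹ/ → /w/, /j/ → /ʔ/, giving /bɪwʔəhðʊ/.
The consonants /w/, /h/ cannot be parsed into a legal (C)V syllable (no codas are permitted; onsets are limited to one consonant).
Each unlicensed consonant becomes the onset of a new syllable: /w/ → /wɪ/, /h/ → /hə/.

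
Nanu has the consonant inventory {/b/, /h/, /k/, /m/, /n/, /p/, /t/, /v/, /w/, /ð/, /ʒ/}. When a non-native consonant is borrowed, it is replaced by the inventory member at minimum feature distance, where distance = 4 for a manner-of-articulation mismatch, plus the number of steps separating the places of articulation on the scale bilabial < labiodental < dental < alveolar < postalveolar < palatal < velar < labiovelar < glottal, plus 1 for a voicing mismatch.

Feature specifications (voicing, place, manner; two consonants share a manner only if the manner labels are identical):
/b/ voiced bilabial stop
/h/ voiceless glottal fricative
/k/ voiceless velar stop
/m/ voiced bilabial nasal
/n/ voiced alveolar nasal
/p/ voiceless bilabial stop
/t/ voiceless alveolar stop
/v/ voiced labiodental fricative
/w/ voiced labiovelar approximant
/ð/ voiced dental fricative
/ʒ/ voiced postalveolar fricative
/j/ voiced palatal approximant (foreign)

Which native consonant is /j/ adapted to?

w

/w/ is closest: same manner (approximant), place distance 2 (palatal→labiovelar), same voicing; total 2. Next closest is /ʒ/ at distance 5.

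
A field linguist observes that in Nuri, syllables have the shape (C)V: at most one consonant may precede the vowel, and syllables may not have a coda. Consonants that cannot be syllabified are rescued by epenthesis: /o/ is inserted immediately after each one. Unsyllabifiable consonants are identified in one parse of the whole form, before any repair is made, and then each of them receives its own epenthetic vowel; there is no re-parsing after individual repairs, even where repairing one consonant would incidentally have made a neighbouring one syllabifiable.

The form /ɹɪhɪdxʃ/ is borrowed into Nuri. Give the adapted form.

ɹɪhɪdoxoʃo

Under (C)V, the unsyllabifiable consonants are /d/, /x/, /ʃ/ (no codas are permitted; onsets are limited to one consonant).
Each unlicensed consonant becomes the onset of a new syllable: /d/ → /do/, /x/ → /xo/, /ʃ/ → /ʃo/.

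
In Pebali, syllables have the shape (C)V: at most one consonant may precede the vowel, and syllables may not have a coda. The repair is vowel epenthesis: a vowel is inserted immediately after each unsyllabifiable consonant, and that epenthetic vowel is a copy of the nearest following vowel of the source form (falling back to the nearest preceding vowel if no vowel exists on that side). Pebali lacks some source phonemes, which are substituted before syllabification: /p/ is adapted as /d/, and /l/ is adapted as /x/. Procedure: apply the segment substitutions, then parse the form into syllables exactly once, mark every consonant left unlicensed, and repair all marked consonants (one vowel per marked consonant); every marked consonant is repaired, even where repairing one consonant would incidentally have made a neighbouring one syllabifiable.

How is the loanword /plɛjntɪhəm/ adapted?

dɛxɛjɪnɪtɪhəmə

Substitution: /p/ → /d/, /l/ → /x/, giving /dxɛjntɪhəm/.
Under (C)V, the unsyllabifiable consonants are /d/, /j/, /n/, /m/ (no codas are permitted; onsets are limited to one consonant).
Each unlicensed consonant becomes the onset of a new syllable: /d/ → /dɛ/, /j/ → /jɪ/, /n/ → /nɪ/, /m/ → /mə/.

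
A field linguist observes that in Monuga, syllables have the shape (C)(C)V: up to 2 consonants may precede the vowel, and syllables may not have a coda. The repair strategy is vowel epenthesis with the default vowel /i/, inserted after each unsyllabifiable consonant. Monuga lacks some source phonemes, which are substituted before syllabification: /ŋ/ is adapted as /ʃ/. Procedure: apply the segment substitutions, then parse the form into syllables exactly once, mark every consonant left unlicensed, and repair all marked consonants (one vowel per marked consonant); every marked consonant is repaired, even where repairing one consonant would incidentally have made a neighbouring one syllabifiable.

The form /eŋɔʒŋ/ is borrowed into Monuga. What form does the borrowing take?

Substitution: /ŋ/ → /ʃ/, giving /eʃɔʒʃ/.
Under (C)(C)V, the unsyllabifiable consonants are /ʒ/, /ʃ/ (no codas are permitted; onsets may contain at most 2 consonants).
Epenthesis after each stranded consonant: /ʒ/ → /ʒi/, /ʃ/ → /ʃi/.

eʃɔʒiʃi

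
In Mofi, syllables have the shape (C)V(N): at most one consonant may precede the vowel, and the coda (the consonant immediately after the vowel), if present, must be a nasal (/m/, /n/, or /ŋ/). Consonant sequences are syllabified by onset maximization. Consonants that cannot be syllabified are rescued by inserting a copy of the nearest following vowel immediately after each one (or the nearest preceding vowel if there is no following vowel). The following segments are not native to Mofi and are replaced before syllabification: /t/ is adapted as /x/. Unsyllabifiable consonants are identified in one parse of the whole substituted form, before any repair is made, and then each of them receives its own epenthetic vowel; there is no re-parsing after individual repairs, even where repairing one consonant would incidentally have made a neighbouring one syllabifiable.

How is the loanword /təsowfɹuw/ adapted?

xəsowufuɹuwu

Substitution: /t/ → /x/, giving /xəsowfɹuw/.
The consonants /w/, /f/, /w/ cannot be parsed into a legal (C)V(N) syllable (only a nasal (/m/, /n/, or /ŋ/) is licensed in coda position; onsets are limited to one consonant).
Inserting the epenthetic vowel yields /w/ → /wu/, /f/ → /fu/, /w/ → /wu/.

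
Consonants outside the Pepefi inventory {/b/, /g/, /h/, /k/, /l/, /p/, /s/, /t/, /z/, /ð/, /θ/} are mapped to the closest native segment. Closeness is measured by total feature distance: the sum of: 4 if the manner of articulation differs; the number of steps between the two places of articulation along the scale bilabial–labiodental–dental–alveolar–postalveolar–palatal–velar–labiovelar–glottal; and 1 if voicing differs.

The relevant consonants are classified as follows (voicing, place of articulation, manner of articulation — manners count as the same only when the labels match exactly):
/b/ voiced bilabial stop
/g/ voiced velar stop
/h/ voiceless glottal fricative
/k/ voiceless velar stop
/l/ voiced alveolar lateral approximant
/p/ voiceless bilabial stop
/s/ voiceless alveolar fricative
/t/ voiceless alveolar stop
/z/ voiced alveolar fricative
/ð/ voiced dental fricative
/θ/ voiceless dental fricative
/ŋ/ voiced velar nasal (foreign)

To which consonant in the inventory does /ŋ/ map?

/g/ is closest: manner differs (nasal→stop, +4), place distance 0 (velar→velar), same voicing; total 4. Next closest is /k/ at distance 5.

g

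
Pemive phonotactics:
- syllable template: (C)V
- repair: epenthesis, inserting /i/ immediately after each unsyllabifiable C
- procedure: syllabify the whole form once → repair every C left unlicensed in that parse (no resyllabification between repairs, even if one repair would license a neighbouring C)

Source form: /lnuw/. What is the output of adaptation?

Syllabifying with onset maximization leaves /l/, /w/ stranded (no codas are permitted; onsets are limited to one consonant).
Each unlicensed consonant becomes the onset of a new syllable: /l/ → /li/, /w/ → /wi/.

linuwi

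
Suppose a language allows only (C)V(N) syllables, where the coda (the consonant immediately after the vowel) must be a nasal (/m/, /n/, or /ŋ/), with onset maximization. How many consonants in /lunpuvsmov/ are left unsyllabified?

3

Syllabifying with onset maximization leaves /v/, /s/, /v/ stranded (only a nasal (/m/, /n/, or /ŋ/) is licensed in coda position; onsets are limited to one consonant).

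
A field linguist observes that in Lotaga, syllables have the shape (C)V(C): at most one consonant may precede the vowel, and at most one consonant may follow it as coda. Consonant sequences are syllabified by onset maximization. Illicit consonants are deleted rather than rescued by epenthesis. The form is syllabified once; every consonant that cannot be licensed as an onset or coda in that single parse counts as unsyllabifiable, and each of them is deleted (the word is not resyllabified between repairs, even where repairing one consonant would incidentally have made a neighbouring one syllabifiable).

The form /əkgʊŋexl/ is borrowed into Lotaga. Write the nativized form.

əkgʊŋex

The consonants /l/ cannot be parsed into a legal (C)V(C) syllable (at most one coda consonant is licensed; onsets are limited to one consonant).
Each unlicensed consonant is deleted: /l/.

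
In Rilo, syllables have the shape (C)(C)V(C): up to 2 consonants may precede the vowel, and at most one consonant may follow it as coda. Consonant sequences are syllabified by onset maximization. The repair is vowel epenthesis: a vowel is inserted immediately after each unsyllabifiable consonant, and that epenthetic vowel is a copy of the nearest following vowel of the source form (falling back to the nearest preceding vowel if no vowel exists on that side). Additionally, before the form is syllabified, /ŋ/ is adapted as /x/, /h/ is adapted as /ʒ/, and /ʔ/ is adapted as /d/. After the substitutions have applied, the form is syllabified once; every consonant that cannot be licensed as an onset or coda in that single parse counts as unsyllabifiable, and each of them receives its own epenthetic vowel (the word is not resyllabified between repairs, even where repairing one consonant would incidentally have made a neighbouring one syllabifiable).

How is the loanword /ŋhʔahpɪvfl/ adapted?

xaʒdaʒpɪvfɪlɪ

Substitution: /ŋ/ → /x/, /h/ → /ʒ/, /ʔ/ → /d/, giving /xʒdaʒpɪvfl/.
The consonants /x/, /f/, /l/ cannot be parsed into a legal (C)(C)V(C) syllable (at most one coda consonant is licensed; onsets may contain at most 2 consonants).
Epenthesis after each stranded consonant: /x/ → /xa/, /f/ → /fɪ/, /l/ → /lɪ/.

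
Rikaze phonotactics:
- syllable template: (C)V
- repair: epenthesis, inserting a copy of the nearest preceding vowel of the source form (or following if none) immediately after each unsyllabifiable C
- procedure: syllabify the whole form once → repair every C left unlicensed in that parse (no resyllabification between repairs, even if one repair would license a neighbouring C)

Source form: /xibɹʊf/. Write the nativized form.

xibiɹʊfʊ

Under (C)V, the unsyllabifiable consonants are /b/, /f/ (no codas are permitted; onsets are limited to one consonant).
Each unlicensed consonant becomes the onset of a new syllable: /b/ → /bi/, /f/ → /fʊ/.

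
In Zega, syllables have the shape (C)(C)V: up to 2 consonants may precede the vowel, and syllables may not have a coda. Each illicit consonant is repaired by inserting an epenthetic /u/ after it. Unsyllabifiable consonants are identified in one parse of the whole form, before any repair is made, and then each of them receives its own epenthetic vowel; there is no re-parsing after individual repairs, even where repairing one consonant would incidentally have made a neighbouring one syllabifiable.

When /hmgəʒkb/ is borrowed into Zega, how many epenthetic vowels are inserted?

The unsyllabifiable consonants are /h/, /ʒ/, /k/, /b/; each receives one epenthetic vowel.

4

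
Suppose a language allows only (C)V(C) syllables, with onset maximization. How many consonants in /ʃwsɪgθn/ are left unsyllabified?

4

Under (C)V(C), the unsyllabifiable consonants are /ʃ/, /w/, /θ/, /n/ (at most one coda consonant is licensed; onsets are limited to one consonant).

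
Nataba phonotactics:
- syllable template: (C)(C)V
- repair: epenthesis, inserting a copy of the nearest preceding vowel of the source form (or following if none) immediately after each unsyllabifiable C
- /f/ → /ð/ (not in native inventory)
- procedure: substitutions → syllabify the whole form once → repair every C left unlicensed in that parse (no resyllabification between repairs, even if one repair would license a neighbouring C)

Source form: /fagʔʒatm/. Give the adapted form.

ðagaʔʒatama

Substitution: /f/ → /ð/, giving /ðagʔʒatm/.
Under (C)(C)V, the unsyllabifiable consonants are /g/, /t/, /m/ (no codas are permitted; onsets may contain at most 2 consonants).
Inserting the epenthetic vowel yields /g/ → /ga/, /t/ → /ta/, /m/ → /ma/.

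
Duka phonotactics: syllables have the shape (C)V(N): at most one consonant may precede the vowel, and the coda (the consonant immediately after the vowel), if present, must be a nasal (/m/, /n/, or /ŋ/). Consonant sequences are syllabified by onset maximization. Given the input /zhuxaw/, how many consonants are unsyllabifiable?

2

Syllabifying with onset maximization leaves /z/, /w/ stranded (only a nasal (/m/, /n/, or /ŋ/) is licensed in coda position; onsets are limited to one consonant).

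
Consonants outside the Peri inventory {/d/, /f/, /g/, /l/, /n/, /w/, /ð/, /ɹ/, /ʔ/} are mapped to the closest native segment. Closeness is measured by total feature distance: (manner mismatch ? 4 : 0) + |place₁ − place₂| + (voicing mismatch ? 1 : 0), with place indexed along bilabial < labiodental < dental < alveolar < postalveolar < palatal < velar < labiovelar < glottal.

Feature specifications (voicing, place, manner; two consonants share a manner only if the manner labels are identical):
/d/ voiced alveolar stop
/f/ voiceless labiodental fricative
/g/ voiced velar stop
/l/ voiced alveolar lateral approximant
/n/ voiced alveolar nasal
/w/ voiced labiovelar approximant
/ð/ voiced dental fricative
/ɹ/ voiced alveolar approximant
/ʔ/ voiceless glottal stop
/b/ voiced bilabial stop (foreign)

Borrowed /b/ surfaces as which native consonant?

d

/d/ is closest: same manner (stop), place distance 3 (bilabial→alveolar), same voicing; total 3. Next closest is /f/ at distance 6.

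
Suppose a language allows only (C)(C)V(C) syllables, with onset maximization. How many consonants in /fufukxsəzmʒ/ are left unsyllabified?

2

Under (C)(C)V(C), the unsyllabifiable consonants are /m/, /ʒ/ (at most one coda consonant is licensed; onsets may contain at most 2 consonants).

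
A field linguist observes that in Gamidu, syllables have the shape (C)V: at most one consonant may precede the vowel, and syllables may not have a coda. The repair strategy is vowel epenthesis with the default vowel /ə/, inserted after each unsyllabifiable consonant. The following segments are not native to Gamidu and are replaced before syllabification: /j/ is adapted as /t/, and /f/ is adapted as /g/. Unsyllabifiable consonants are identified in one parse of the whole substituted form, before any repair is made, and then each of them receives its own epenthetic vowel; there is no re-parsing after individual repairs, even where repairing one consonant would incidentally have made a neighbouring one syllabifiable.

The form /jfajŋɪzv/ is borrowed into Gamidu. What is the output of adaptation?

Substitution: /j/ → /t/, /f/ → /g/, giving /tgatŋɪzv/.
Syllabifying with onset maximization leaves /t/, /t/, /z/, /v/ stranded (no codas are permitted; onsets are limited to one consonant).
Epenthesis after each stranded consonant: /t/ → /tə/, /t/ → /tə/, /z/ → /zə/, /v/ → /və/.

təgatəŋɪzəvə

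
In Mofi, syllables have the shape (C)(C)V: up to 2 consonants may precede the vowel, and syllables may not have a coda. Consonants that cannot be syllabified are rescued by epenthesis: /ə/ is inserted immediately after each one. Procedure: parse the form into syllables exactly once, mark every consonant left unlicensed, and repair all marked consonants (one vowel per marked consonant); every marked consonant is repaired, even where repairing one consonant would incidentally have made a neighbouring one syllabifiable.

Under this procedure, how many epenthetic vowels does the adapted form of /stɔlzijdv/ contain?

3

The unsyllabifiable consonants are /j/, /d/, /v/; each receives one epenthetic vowel.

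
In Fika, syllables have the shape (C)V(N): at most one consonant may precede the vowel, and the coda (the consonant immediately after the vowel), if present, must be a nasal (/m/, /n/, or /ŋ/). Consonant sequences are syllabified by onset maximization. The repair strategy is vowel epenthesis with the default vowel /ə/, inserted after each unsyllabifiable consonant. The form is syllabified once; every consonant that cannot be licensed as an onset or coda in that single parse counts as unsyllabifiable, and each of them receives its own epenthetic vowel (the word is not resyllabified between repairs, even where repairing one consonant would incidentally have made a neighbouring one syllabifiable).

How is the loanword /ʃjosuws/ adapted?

The consonants /ʃ/, /w/, /s/ cannot be parsed into a legal (C)V(N) syllable (only a nasal (/m/, /n/, or /ŋ/) is licensed in coda position; onsets are limited to one consonant).
Epenthesis after each stranded consonant: /ʃ/ → /ʃə/, /w/ → /wə/, /s/ → /sə/.

ʃəjosuwəsə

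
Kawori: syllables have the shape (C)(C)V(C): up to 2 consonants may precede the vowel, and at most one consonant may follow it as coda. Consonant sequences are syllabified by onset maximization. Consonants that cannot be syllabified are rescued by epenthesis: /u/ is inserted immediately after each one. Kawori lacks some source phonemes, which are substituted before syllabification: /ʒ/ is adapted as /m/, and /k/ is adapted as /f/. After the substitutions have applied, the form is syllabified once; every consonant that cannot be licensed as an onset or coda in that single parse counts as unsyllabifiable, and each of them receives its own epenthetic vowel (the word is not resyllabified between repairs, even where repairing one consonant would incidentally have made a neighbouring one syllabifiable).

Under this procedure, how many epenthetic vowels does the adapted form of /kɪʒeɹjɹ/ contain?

2

After substitution the input is /fɪmeɹjɹ/.
The unsyllabifiable consonants are /j/, /ɹ/; each receives one epenthetic vowel.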